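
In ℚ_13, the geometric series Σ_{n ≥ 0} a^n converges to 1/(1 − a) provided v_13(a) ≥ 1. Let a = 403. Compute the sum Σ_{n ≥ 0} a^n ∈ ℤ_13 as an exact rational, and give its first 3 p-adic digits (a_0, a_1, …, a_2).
Σ a^n = 1/(1 − a) = -1/402;  first 3 digits = (1, 5, 1)

v_13(a) = 1 ≥ 1, so the series converges in ℤ_13 to 1/(1 − a) = 1/(1 − 403) = -1/402. Expand this rational in ℤ_13: compute digits iteratively via d_i = x_i mod 13, x_{i+1} = (x_i − d_i)/13. The first 3 digits are (1, 5, 1).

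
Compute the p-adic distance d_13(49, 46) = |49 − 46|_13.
d_13(49, 46) = 1

Step 1 — x − y = 49 − 46 = 3. Step 2 — v_13(3) = 0 (factor: 3 = (13^0 · 3); the sign does not affect v_p). Step 3 — |x − y|_13 = 13^{0} = 1.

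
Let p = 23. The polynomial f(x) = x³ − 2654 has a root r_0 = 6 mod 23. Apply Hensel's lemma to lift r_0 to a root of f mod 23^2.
r_1 = 489 (mod 529)

Hensel: r_{i+1} = r_i − f(r_i)/f′(r_i) mod 23^{i+2}, where f′(x) = 3x². Iterate:
  r_0 = 6 (mod 23)
  r_1 = 489 (mod 529)
Final: r = 489 with f(r) ≡ 0 mod 23^2.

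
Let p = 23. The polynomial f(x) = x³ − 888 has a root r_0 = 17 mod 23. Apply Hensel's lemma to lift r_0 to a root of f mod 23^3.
r_2 = 9585 (mod 12167)

Hensel: r_{i+1} = r_i − f(r_i)/f′(r_i) mod 23^{i+2}, where f′(x) = 3x². Iterate:
  r_0 = 17 (mod 23)
  r_1 = 63 (mod 529)
  r_2 = 9585 (mod 12167)
Final: r = 9585 with f(r) ≡ 0 mod 23^3.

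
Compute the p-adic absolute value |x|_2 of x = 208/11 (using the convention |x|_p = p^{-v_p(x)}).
|208/11|_2 = 1/16

Step 1 — compute v_2(x) by factoring powers of 2 out of the numerator and denominator: v_2(208/11) = 4. Step 2 — apply |x|_p = p^{-v_p(x)} = 2^{-4} = 1/16.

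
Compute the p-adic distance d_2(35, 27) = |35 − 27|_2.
d_2(35, 27) = 1/8

Step 1 — x − y = 35 − 27 = 8. Step 2 — v_2(8) = 3 (factor: 8 = (2^3 · 1); the sign does not affect v_p). Step 3 — |x − y|_2 = 2^{-3} = 1/8.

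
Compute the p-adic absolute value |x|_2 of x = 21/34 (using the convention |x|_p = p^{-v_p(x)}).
|21/34|_2 = 2

Step 1 — compute v_2(x) by factoring powers of 2 out of the numerator and denominator: v_2(21/34) = -1. Step 2 — apply |x|_p = p^{-v_p(x)} = 2^{1} = 2.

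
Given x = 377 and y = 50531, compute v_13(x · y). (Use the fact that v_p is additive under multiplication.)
v_13(19050187) = 4

v_p(x) = 1 (factor: 377 = 13^1 · 29); v_p(y) = 3 (factor: 50531 = 13^3 · 23). Additivity: v_p(xy) = v_p(x) + v_p(y) = 1 + 3 = 4. (Direct check: xy = 19050187 = 13^4 · (667).)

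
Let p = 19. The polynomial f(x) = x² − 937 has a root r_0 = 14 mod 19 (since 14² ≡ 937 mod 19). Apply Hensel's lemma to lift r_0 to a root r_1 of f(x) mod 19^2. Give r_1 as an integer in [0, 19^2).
r_1 = 337 (mod 361)

Hensel's recurrence: r_{i+1} = r_i − f(r_i)·(f′(r_i))^{-1} mod 19^{i+2}, with f′(x) = 2x. Iterate:
  r_0 = 14 (mod 19)
  r_1 = 337 (mod 361)
Final: r_1 = 337, and one checks f(r_1) ≡ 0 mod 19^2.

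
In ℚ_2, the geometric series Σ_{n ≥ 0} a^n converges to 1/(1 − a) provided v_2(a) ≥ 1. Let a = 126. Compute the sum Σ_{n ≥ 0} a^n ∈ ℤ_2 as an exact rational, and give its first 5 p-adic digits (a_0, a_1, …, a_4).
Σ a^n = 1/(1 − a) = -1/125;  first 5 digits = (1, 1, 0, 1, 0)

v_2(a) = 1 ≥ 1, so the series converges in ℤ_2 to 1/(1 − a) = 1/(1 − 126) = -1/125. Expand this rational in ℤ_2: compute digits iteratively via d_i = x_i mod 2, x_{i+1} = (x_i − d_i)/2. The first 5 digits are (1, 1, 0, 1, 0).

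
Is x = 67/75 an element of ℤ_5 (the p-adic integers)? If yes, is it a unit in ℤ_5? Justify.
x ∉ ℤ_5 (v_5(x) = -2 < 0)

ℤ_5 = {x ∈ ℚ_5 : v_5(x) ≥ 0} and ℤ_5^× = {x ∈ ℤ_5 : v_5(x) = 0}. Here v_5(67/75) = v_5(num) − v_5(den) = -2; compare against these criteria.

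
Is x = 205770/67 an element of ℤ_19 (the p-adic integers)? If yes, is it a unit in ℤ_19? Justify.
x ∈ ℤ_19 but not a unit; v_19(x) = 3 > 0

ℤ_19 = {x ∈ ℚ_19 : v_19(x) ≥ 0} and ℤ_19^× = {x ∈ ℤ_19 : v_19(x) = 0}. Here v_19(205770/67) = v_19(num) − v_19(den) = 3; compare against these criteria.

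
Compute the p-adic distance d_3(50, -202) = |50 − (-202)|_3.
d_3(50, -202) = 1/9

Step 1 — x − y = 50 − (-202) = 252. Step 2 — v_3(252) = 2 (factor: 252 = (3^2 · 28); the sign does not affect v_p). Step 3 — |x − y|_3 = 3^{-2} = 1/9.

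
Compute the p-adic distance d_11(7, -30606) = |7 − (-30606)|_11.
d_11(7, -30606) = 1/1331

Step 1 — x − y = 7 − (-30606) = 30613. Step 2 — v_11(30613) = 3 (factor: 30613 = (11^3 · 23); the sign does not affect v_p). Step 3 — |x − y|_11 = 11^{-3} = 1/1331.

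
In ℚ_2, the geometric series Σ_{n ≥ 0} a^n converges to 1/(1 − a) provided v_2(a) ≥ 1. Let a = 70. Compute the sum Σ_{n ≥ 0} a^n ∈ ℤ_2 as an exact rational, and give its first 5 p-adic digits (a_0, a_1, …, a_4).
Σ a^n = 1/(1 − a) = -1/69;  first 5 digits = (1, 1, 0, 0, 1)

v_2(a) = 1 ≥ 1, so the series converges in ℤ_2 to 1/(1 − a) = 1/(1 − 70) = -1/69. Expand this rational in ℤ_2: compute digits iteratively via d_i = x_i mod 2, x_{i+1} = (x_i − d_i)/2. The first 5 digits are (1, 1, 0, 0, 1).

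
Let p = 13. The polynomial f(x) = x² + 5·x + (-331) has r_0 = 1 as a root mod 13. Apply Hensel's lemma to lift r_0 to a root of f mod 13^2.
r_1 = 144 (mod 169)

Hensel: r_{i+1} = r_i − f(r_i)·(f′(r_i))^{-1} mod 13^{i+2}, f′(x) = 2x + 5. Iterate:
  r_0 = 1 (mod 13)
  r_1 = 144 (mod 169)
Final: r = 144 satisfies f(r) ≡ 0 mod 13^2.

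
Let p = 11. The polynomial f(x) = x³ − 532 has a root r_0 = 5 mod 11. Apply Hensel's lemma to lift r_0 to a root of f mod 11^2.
r_1 = 104 (mod 121)

Hensel: r_{i+1} = r_i − f(r_i)/f′(r_i) mod 11^{i+2}, where f′(x) = 3x². Iterate:
  r_0 = 5 (mod 11)
  r_1 = 104 (mod 121)
Final: r = 104 with f(r) ≡ 0 mod 11^2.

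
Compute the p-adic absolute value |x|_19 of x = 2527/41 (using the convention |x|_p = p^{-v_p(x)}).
|2527/41|_19 = 1/361

Step 1 — compute v_19(x) by factoring powers of 19 out of the numerator and denominator: v_19(2527/41) = 2. Step 2 — apply |x|_p = p^{-v_p(x)} = 19^{-2} = 1/361.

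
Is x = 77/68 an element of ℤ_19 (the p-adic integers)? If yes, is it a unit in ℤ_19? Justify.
x ∈ ℤ_19^× (unit); v_19(x) = 0

ℤ_19 = {x ∈ ℚ_19 : v_19(x) ≥ 0} and ℤ_19^× = {x ∈ ℤ_19 : v_19(x) = 0}. Here v_19(77/68) = v_19(num) − v_19(den) = 0; compare against these criteria.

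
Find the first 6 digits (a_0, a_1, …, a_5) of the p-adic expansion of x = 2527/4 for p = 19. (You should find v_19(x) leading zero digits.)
(a_0, …, a_5) = (0, 0, 16, 4, 14, 4)

v_19(2527/4) = 2, so a_0 = ... = a_1 = 0. Factor out: x = 19^2 · u with u = 7/4 a unit in ℤ_19. Expand u iteratively via a_{v+i} = u_i mod 19, u_{i+1} = (u_i − a_{v+i})/19:
  u_0 = 7/4;  a_2 = 16;  u_1 = (u_0 − 16)/19 = -3/4
  u_1 = -3/4;  a_3 = 4;  u_2 = (u_1 − 4)/19 = -1/4
  u_2 = -1/4;  a_4 = 14;  u_3 = (u_2 − 14)/19 = -3/4
  u_3 = -3/4;  a_5 = 4;  u_4 = (u_3 − 4)/19 = -1/4
Digits: (0, 0, 16, 4, 14, 4).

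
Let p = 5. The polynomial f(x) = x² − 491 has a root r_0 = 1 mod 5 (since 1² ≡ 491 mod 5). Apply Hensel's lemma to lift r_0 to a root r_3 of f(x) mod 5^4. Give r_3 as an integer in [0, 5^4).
r_3 = 171 (mod 625)

Hensel's recurrence: r_{i+1} = r_i − f(r_i)·(f′(r_i))^{-1} mod 5^{i+2}, with f′(x) = 2x. Iterate:
  r_0 = 1 (mod 5)
  r_1 = 21 (mod 25)
  r_2 = 46 (mod 125)
  r_3 = 171 (mod 625)
Final: r_3 = 171, and one checks f(r_3) ≡ 0 mod 5^4.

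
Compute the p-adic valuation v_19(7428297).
v_19(7428297) = 5

v_19(n) is the largest exponent k such that 19^k divides n. Factor out: 7428297 = 19^5 · 3. (Sign doesn't affect v_p.) So v_19(7428297) = 5.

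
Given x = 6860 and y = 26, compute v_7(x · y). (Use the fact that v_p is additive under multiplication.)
v_7(178360) = 3

v_p(x) = 3 (factor: 6860 = 7^3 · 20); v_p(y) = 0 (factor: 26 = 7^0 · 26). Additivity: v_p(xy) = v_p(x) + v_p(y) = 3 + 0 = 3. (Direct check: xy = 178360 = 7^3 · (520).)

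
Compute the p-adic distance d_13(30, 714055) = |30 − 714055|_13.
d_13(30, 714055) = 1/28561

Step 1 — x − y = 30 − 714055 = -714025. Step 2 — v_13(-714025) = 4 (factor: -714025 = −(13^4 · 25); the sign does not affect v_p). Step 3 — |x − y|_13 = 13^{-4} = 1/28561.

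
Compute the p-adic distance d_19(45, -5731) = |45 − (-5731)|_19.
d_19(45, -5731) = 1/361

Step 1 — x − y = 45 − (-5731) = 5776. Step 2 — v_19(5776) = 2 (factor: 5776 = (19^2 · 16); the sign does not affect v_p). Step 3 — |x − y|_19 = 19^{-2} = 1/361.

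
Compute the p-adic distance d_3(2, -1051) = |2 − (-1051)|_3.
d_3(2, -1051) = 1/81

Step 1 — x − y = 2 − (-1051) = 1053. Step 2 — v_3(1053) = 4 (factor: 1053 = (3^4 · 13); the sign does not affect v_p). Step 3 — |x − y|_3 = 3^{-4} = 1/81.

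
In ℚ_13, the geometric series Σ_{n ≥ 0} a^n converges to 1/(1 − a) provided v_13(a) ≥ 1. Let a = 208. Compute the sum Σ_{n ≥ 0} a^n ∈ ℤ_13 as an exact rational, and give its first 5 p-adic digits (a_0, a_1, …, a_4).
Σ a^n = 1/(1 − a) = -1/207;  first 5 digits = (1, 3, 10, 7, 7)

v_13(a) = 1 ≥ 1, so the series converges in ℤ_13 to 1/(1 − a) = 1/(1 − 208) = -1/207. Expand this rational in ℤ_13: compute digits iteratively via d_i = x_i mod 13, x_{i+1} = (x_i − d_i)/13. The first 5 digits are (1, 3, 10, 7, 7).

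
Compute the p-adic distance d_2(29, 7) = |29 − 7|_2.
d_2(29, 7) = 1/2

Step 1 — x − y = 29 − 7 = 22. Step 2 — v_2(22) = 1 (factor: 22 = (2^1 · 11); the sign does not affect v_p). Step 3 — |x − y|_2 = 2^{-1} = 1/2.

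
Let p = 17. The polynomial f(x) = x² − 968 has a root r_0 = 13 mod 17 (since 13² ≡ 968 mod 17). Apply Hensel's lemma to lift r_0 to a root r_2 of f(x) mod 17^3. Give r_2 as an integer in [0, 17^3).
r_2 = 1033 (mod 4913)

Hensel's recurrence: r_{i+1} = r_i − f(r_i)·(f′(r_i))^{-1} mod 17^{i+2}, with f′(x) = 2x. Iterate:
  r_0 = 13 (mod 17)
  r_1 = 166 (mod 289)
  r_2 = 1033 (mod 4913)
Final: r_2 = 1033, and one checks f(r_2) ≡ 0 mod 17^3.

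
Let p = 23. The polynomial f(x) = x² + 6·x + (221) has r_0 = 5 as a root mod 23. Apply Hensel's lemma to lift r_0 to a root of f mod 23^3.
r_2 = 7526 (mod 12167)

Hensel: r_{i+1} = r_i − f(r_i)·(f′(r_i))^{-1} mod 23^{i+2}, f′(x) = 2x + 6. Iterate:
  r_0 = 5 (mod 23)
  r_1 = 120 (mod 529)
  r_2 = 7526 (mod 12167)
Final: r = 7526 satisfies f(r) ≡ 0 mod 23^3.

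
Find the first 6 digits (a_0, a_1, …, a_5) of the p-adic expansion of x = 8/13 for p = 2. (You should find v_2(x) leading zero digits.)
(a_0, …, a_5) = (0, 0, 0, 1, 0, 1)

v_2(8/13) = 3, so a_0 = ... = a_2 = 0. Factor out: x = 2^3 · u with u = 1/13 a unit in ℤ_2. Expand u iteratively via a_{v+i} = u_i mod 2, u_{i+1} = (u_i − a_{v+i})/2:
  u_0 = 1/13;  a_3 = 1;  u_1 = (u_0 − 1)/2 = -6/13
  u_1 = -6/13;  a_4 = 0;  u_2 = (u_1 − 0)/2 = -3/13
  u_2 = -3/13;  a_5 = 1;  u_3 = (u_2 − 1)/2 = -8/13
Digits: (0, 0, 0, 1, 0, 1).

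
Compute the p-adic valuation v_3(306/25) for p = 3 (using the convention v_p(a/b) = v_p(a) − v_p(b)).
v_3(306/25) = 2

Factor powers of 3 from the numerator and denominator of the reduced fraction: 306 = 3^2 · 34 and 25 = 3^0 · 25. Apply v_p(a/b) = v_p(a) − v_p(b): v_3(306/25) = 2 − 0 = 2.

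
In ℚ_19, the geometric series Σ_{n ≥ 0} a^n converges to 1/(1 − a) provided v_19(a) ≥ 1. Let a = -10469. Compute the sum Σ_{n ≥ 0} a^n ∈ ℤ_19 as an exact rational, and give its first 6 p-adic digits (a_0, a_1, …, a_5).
Σ a^n = 1/(1 − a) = 1/10470;  first 6 digits = (1, 0, 9, 17, 4, 6)

v_19(a) = 2 ≥ 1, so the series converges in ℤ_19 to 1/(1 − a) = 1/(1 − (-10469)) = 1/10470. Expand this rational in ℤ_19: compute digits iteratively via d_i = x_i mod 19, x_{i+1} = (x_i − d_i)/19. The first 6 digits are (1, 0, 9, 17, 4, 6).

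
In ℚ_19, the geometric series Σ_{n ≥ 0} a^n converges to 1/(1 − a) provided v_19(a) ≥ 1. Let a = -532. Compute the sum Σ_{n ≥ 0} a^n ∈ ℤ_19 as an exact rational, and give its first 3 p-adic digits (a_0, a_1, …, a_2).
Σ a^n = 1/(1 − a) = 1/533;  first 3 digits = (1, 10, 3)

v_19(a) = 1 ≥ 1, so the series converges in ℤ_19 to 1/(1 − a) = 1/(1 − (-532)) = 1/533. Expand this rational in ℤ_19: compute digits iteratively via d_i = x_i mod 19, x_{i+1} = (x_i − d_i)/19. The first 3 digits are (1, 10, 3).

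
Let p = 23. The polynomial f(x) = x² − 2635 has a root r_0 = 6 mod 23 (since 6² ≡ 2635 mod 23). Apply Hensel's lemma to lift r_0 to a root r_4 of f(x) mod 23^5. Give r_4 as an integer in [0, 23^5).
r_4 = 1462599 (mod 6436343)

Hensel's recurrence: r_{i+1} = r_i − f(r_i)·(f′(r_i))^{-1} mod 23^{i+2}, with f′(x) = 2x. Iterate:
  r_0 = 6 (mod 23)
  r_1 = 443 (mod 529)
  r_2 = 2559 (mod 12167)
  r_3 = 63394 (mod 279841)
  r_4 = 1462599 (mod 6436343)
Final: r_4 = 1462599, and one checks f(r_4) ≡ 0 mod 23^5.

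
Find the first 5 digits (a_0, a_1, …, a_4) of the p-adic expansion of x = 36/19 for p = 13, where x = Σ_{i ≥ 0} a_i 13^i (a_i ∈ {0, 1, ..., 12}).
(a_0, …, a_4) = (6, 12, 10, 6, 7)

v_13(36/19) = 0 (numerator and denominator both coprime to 13), so x ∈ ℤ_13^×. Compute digits iteratively via a_i = x_i mod 13, x_{i+1} = (x_i − a_i)/13, with x_0 = x:
  x_0 = 36/19;  a_0 = 6;  x_1 = (x_0 − 6)/13 = -6/19
  x_1 = -6/19;  a_1 = 12;  x_2 = (x_1 − 12)/13 = -18/19
  x_2 = -18/19;  a_2 = 10;  x_3 = (x_2 − 10)/13 = -16/19
  x_3 = -16/19;  a_3 = 6;  x_4 = (x_3 − 6)/13 = -10/19
  x_4 = -10/19;  a_4 = 7;  x_5 = (x_4 − 7)/13 = -11/19
Digits: (6, 12, 10, 6, 7).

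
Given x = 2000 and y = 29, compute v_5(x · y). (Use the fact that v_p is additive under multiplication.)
v_5(58000) = 3

v_p(x) = 3 (factor: 2000 = 5^3 · 16); v_p(y) = 0 (factor: 29 = 5^0 · 29). Additivity: v_p(xy) = v_p(x) + v_p(y) = 3 + 0 = 3. (Direct check: xy = 58000 = 5^3 · (464).)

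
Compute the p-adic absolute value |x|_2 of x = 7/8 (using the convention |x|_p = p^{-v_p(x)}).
|7/8|_2 = 8

Step 1 — compute v_2(x) by factoring powers of 2 out of the numerator and denominator: v_2(7/8) = -3. Step 2 — apply |x|_p = p^{-v_p(x)} = 2^{3} = 8.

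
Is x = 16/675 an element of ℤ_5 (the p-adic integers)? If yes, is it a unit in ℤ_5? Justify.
x ∉ ℤ_5 (v_5(x) = -2 < 0)

ℤ_5 = {x ∈ ℚ_5 : v_5(x) ≥ 0} and ℤ_5^× = {x ∈ ℤ_5 : v_5(x) = 0}. Here v_5(16/675) = v_5(num) − v_5(den) = -2; compare against these criteria.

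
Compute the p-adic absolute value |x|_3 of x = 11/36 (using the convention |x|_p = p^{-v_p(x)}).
|11/36|_3 = 9

Step 1 — compute v_3(x) by factoring powers of 3 out of the numerator and denominator: v_3(11/36) = -2. Step 2 — apply |x|_p = p^{-v_p(x)} = 3^{2} = 9.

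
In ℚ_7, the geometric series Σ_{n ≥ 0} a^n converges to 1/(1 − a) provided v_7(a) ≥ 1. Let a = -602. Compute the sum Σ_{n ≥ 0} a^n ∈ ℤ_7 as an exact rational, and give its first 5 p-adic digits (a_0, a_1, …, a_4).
Σ a^n = 1/(1 − a) = 1/603;  first 5 digits = (1, 5, 5, 3, 0)

v_7(a) = 1 ≥ 1, so the series converges in ℤ_7 to 1/(1 − a) = 1/(1 − (-602)) = 1/603. Expand this rational in ℤ_7: compute digits iteratively via d_i = x_i mod 7, x_{i+1} = (x_i − d_i)/7. The first 5 digits are (1, 5, 5, 3, 0).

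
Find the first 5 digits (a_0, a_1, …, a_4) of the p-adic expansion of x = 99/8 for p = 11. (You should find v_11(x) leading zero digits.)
(a_0, …, a_4) = (0, 8, 9, 6, 9)

v_11(99/8) = 1, so a_0 = ... = a_0 = 0. Factor out: x = 11^1 · u with u = 9/8 a unit in ℤ_11. Expand u iteratively via a_{v+i} = u_i mod 11, u_{i+1} = (u_i − a_{v+i})/11:
  u_0 = 9/8;  a_1 = 8;  u_1 = (u_0 − 8)/11 = -5/8
  u_1 = -5/8;  a_2 = 9;  u_2 = (u_1 − 9)/11 = -7/8
  u_2 = -7/8;  a_3 = 6;  u_3 = (u_2 − 6)/11 = -5/8
  u_3 = -5/8;  a_4 = 9;  u_4 = (u_3 − 9)/11 = -7/8
Digits: (0, 8, 9, 6, 9).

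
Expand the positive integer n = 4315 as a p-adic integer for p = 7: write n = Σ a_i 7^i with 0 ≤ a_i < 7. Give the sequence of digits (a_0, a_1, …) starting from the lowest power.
(a_0, a_1, …) = (3, 0, 4, 5, 1)

Repeated division by 7 gives the digits low-to-high: 4315 = 3 + 4·7^2 + 5·7^3 + 1·7^4. Digit sequence: (3, 0, 4, 5, 1).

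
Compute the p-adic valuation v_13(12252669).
v_13(12252669) = 5

v_13(n) is the largest exponent k such that 13^k divides n. Factor out: 12252669 = 13^5 · 33. (Sign doesn't affect v_p.) So v_13(12252669) = 5.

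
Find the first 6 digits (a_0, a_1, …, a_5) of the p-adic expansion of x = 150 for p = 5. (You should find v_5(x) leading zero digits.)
(a_0, …, a_5) = (0, 0, 1, 1, 0, 0)

v_5(150) = 2, so a_0 = ... = a_1 = 0. Factor out: x = 5^2 · u with u = 6 a unit in ℤ_5. Expand u iteratively via a_{v+i} = u_i mod 5, u_{i+1} = (u_i − a_{v+i})/5:
  u_0 = 6;  a_2 = 1;  u_1 = (u_0 − 1)/5 = 1
  u_1 = 1;  a_3 = 1;  u_2 = (u_1 − 1)/5 = 0
  u_2 = 0;  a_4 = 0;  u_3 = (u_2 − 0)/5 = 0
  u_3 = 0;  a_5 = 0;  u_4 = (u_3 − 0)/5 = 0
Digits: (0, 0, 1, 1, 0, 0).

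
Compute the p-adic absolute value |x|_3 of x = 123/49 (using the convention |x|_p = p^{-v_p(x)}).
|123/49|_3 = 1/3

Step 1 — compute v_3(x) by factoring powers of 3 out of the numerator and denominator: v_3(123/49) = 1. Step 2 — apply |x|_p = p^{-v_p(x)} = 3^{-1} = 1/3.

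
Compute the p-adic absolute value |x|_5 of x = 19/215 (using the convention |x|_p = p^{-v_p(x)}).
|19/215|_5 = 5

Step 1 — compute v_5(x) by factoring powers of 5 out of the numerator and denominator: v_5(19/215) = -1. Step 2 — apply |x|_p = p^{-v_p(x)} = 5^{1} = 5.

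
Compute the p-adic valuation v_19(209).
v_19(209) = 1

v_19(n) is the largest exponent k such that 19^k divides n. Factor out: 209 = 19^1 · 11. (Sign doesn't affect v_p.) So v_19(209) = 1.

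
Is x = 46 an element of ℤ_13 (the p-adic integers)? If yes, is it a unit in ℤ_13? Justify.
x ∈ ℤ_13^× (unit); v_13(x) = 0

ℤ_13 = {x ∈ ℚ_13 : v_13(x) ≥ 0} and ℤ_13^× = {x ∈ ℤ_13 : v_13(x) = 0}. Here v_13(46) = v_13(num) − v_13(den) = 0; compare against these criteria.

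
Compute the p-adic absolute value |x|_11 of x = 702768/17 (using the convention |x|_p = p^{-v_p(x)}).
|702768/17|_11 = 1/14641

Step 1 — compute v_11(x) by factoring powers of 11 out of the numerator and denominator: v_11(702768/17) = 4. Step 2 — apply |x|_p = p^{-v_p(x)} = 11^{-4} = 1/14641.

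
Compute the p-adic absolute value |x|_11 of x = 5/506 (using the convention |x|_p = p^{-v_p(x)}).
|5/506|_11 = 11

Step 1 — compute v_11(x) by factoring powers of 11 out of the numerator and denominator: v_11(5/506) = -1. Step 2 — apply |x|_p = p^{-v_p(x)} = 11^{1} = 11.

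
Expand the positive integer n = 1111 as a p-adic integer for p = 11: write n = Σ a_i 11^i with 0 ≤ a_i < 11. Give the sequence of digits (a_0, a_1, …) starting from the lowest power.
(a_0, a_1, …) = (0, 2, 9)

Repeated division by 11 gives the digits low-to-high: 1111 = 2·11^1 + 9·11^2. Digit sequence: (0, 2, 9).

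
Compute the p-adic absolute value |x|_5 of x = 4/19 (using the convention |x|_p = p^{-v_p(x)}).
|4/19|_5 = 1

Step 1 — compute v_5(x) by factoring powers of 5 out of the numerator and denominator: v_5(4/19) = 0. Step 2 — apply |x|_p = p^{-v_p(x)} = 5^{0} = 1.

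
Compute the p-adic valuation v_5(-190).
v_5(-190) = 1

v_5(n) is the largest exponent k such that 5^k divides n. Factor out: -190 = -5^1 · 38. (Sign doesn't affect v_p.) So v_5(-190) = 1.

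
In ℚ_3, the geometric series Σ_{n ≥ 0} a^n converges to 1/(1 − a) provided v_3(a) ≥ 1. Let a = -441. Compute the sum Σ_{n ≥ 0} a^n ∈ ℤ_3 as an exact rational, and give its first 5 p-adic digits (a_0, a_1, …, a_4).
Σ a^n = 1/(1 − a) = 1/442;  first 5 digits = (1, 0, 2, 1, 1)

v_3(a) = 2 ≥ 1, so the series converges in ℤ_3 to 1/(1 − a) = 1/(1 − (-441)) = 1/442. Expand this rational in ℤ_3: compute digits iteratively via d_i = x_i mod 3, x_{i+1} = (x_i − d_i)/3. The first 5 digits are (1, 0, 2, 1, 1).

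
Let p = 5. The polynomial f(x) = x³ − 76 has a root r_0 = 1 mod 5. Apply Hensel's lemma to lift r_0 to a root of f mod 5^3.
r_2 = 26 (mod 125)

Hensel: r_{i+1} = r_i − f(r_i)/f′(r_i) mod 5^{i+2}, where f′(x) = 3x². Iterate:
  r_0 = 1 (mod 5)
  r_1 = 1 (mod 25)
  r_2 = 26 (mod 125)
Final: r = 26 with f(r) ≡ 0 mod 5^3.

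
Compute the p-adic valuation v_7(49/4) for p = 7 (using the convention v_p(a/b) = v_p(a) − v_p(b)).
v_7(49/4) = 2

Factor powers of 7 from the numerator and denominator of the reduced fraction: 49 = 7^2 · 1 and 4 = 7^0 · 4. Apply v_p(a/b) = v_p(a) − v_p(b): v_7(49/4) = 2 − 0 = 2.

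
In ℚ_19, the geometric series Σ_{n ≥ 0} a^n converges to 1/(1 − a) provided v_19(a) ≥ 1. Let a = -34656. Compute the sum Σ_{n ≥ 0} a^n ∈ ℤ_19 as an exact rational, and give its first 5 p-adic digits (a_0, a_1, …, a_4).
Σ a^n = 1/(1 − a) = 1/34657;  first 5 digits = (1, 0, 18, 13, 0)

v_19(a) = 2 ≥ 1, so the series converges in ℤ_19 to 1/(1 − a) = 1/(1 − (-34656)) = 1/34657. Expand this rational in ℤ_19: compute digits iteratively via d_i = x_i mod 19, x_{i+1} = (x_i − d_i)/19. The first 5 digits are (1, 0, 18, 13, 0).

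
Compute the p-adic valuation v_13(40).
v_13(40) = 0

v_13(n) is the largest exponent k such that 13^k divides n. Factor out: 40 = 13^0 · 40. (Sign doesn't affect v_p.) So v_13(40) = 0.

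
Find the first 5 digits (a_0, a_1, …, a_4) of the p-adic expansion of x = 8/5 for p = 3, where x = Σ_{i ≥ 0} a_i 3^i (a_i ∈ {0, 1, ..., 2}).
(a_0, …, a_4) = (1, 2, 0, 1, 2)

v_3(8/5) = 0 (numerator and denominator both coprime to 3), so x ∈ ℤ_3^×. Compute digits iteratively via a_i = x_i mod 3, x_{i+1} = (x_i − a_i)/3, with x_0 = x:
  x_0 = 8/5;  a_0 = 1;  x_1 = (x_0 − 1)/3 = 1/5
  x_1 = 1/5;  a_1 = 2;  x_2 = (x_1 − 2)/3 = -3/5
  x_2 = -3/5;  a_2 = 0;  x_3 = (x_2 − 0)/3 = -1/5
  x_3 = -1/5;  a_3 = 1;  x_4 = (x_3 − 1)/3 = -2/5
  x_4 = -2/5;  a_4 = 2;  x_5 = (x_4 − 2)/3 = -4/5
Digits: (1, 2, 0, 1, 2).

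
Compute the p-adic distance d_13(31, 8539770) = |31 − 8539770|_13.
d_13(31, 8539770) = 1/371293

Step 1 — x − y = 31 − 8539770 = -8539739. Step 2 — v_13(-8539739) = 5 (factor: -8539739 = −(13^5 · 23); the sign does not affect v_p). Step 3 — |x − y|_13 = 13^{-5} = 1/371293.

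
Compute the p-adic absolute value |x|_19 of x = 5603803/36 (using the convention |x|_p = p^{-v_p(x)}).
|5603803/36|_19 = 1/130321

Step 1 — compute v_19(x) by factoring powers of 19 out of the numerator and denominator: v_19(5603803/36) = 4. Step 2 — apply |x|_p = p^{-v_p(x)} = 19^{-4} = 1/130321.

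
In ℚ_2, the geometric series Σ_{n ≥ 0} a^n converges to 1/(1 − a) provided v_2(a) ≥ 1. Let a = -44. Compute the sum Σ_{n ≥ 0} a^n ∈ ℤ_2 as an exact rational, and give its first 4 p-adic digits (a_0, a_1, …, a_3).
Σ a^n = 1/(1 − a) = 1/45;  first 4 digits = (1, 0, 1, 0)

v_2(a) = 2 ≥ 1, so the series converges in ℤ_2 to 1/(1 − a) = 1/(1 − (-44)) = 1/45. Expand this rational in ℤ_2: compute digits iteratively via d_i = x_i mod 2, x_{i+1} = (x_i − d_i)/2. The first 4 digits are (1, 0, 1, 0).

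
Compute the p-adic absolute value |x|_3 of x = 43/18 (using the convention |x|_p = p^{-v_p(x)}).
|43/18|_3 = 9

Step 1 — compute v_3(x) by factoring powers of 3 out of the numerator and denominator: v_3(43/18) = -2. Step 2 — apply |x|_p = p^{-v_p(x)} = 3^{2} = 9.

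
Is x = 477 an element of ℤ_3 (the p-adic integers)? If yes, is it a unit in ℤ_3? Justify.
x ∈ ℤ_3 but not a unit; v_3(x) = 2 > 0

ℤ_3 = {x ∈ ℚ_3 : v_3(x) ≥ 0} and ℤ_3^× = {x ∈ ℤ_3 : v_3(x) = 0}. Here v_3(477) = v_3(num) − v_3(den) = 2; compare against these criteria.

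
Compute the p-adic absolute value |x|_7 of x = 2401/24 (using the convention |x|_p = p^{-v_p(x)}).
|2401/24|_7 = 1/2401

Step 1 — compute v_7(x) by factoring powers of 7 out of the numerator and denominator: v_7(2401/24) = 4. Step 2 — apply |x|_p = p^{-v_p(x)} = 7^{-4} = 1/2401.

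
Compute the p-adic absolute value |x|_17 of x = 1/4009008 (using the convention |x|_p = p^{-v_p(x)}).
|1/4009008|_17 = 83521

Step 1 — compute v_17(x) by factoring powers of 17 out of the numerator and denominator: v_17(1/4009008) = -4. Step 2 — apply |x|_p = p^{-v_p(x)} = 17^{4} = 83521.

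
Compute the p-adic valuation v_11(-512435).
v_11(-512435) = 4

v_11(n) is the largest exponent k such that 11^k divides n. Factor out: -512435 = -11^4 · 35. (Sign doesn't affect v_p.) So v_11(-512435) = 4.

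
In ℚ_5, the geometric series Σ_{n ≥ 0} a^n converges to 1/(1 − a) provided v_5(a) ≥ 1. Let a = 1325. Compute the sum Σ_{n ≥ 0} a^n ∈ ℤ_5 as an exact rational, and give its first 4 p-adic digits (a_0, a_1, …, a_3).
Σ a^n = 1/(1 − a) = -1/1324;  first 4 digits = (1, 0, 3, 0)

v_5(a) = 2 ≥ 1, so the series converges in ℤ_5 to 1/(1 − a) = 1/(1 − 1325) = -1/1324. Expand this rational in ℤ_5: compute digits iteratively via d_i = x_i mod 5, x_{i+1} = (x_i − d_i)/5. The first 4 digits are (1, 0, 3, 0).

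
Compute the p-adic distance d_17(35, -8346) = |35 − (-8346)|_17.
d_17(35, -8346) = 1/289

Step 1 — x − y = 35 − (-8346) = 8381. Step 2 — v_17(8381) = 2 (factor: 8381 = (17^2 · 29); the sign does not affect v_p). Step 3 — |x − y|_17 = 17^{-2} = 1/289.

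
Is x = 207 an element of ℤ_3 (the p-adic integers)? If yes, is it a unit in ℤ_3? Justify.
x ∈ ℤ_3 but not a unit; v_3(x) = 2 > 0

ℤ_3 = {x ∈ ℚ_3 : v_3(x) ≥ 0} and ℤ_3^× = {x ∈ ℤ_3 : v_3(x) = 0}. Here v_3(207) = v_3(num) − v_3(den) = 2; compare against these criteria.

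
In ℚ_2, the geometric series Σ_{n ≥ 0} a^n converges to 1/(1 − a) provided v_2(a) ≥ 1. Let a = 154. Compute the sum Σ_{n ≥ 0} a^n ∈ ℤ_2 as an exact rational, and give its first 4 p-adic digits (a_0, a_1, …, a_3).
Σ a^n = 1/(1 − a) = -1/153;  first 4 digits = (1, 1, 1, 0)

v_2(a) = 1 ≥ 1, so the series converges in ℤ_2 to 1/(1 − a) = 1/(1 − 154) = -1/153. Expand this rational in ℤ_2: compute digits iteratively via d_i = x_i mod 2, x_{i+1} = (x_i − d_i)/2. The first 4 digits are (1, 1, 1, 0).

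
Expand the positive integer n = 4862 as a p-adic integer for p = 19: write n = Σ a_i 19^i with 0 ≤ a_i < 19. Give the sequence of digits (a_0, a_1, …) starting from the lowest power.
(a_0, a_1, …) = (17, 8, 13)

Repeated division by 19 gives the digits low-to-high: 4862 = 17 + 8·19^1 + 13·19^2. Digit sequence: (17, 8, 13).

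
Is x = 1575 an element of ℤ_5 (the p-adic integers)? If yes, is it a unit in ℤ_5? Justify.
x ∈ ℤ_5 but not a unit; v_5(x) = 2 > 0

ℤ_5 = {x ∈ ℚ_5 : v_5(x) ≥ 0} and ℤ_5^× = {x ∈ ℤ_5 : v_5(x) = 0}. Here v_5(1575) = v_5(num) − v_5(den) = 2; compare against these criteria.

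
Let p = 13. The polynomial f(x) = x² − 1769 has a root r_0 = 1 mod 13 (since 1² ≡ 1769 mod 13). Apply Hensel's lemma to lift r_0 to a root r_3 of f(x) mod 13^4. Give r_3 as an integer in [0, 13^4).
r_3 = 25390 (mod 28561)

Hensel's recurrence: r_{i+1} = r_i − f(r_i)·(f′(r_i))^{-1} mod 13^{i+2}, with f′(x) = 2x. Iterate:
  r_0 = 1 (mod 13)
  r_1 = 40 (mod 169)
  r_2 = 1223 (mod 2197)
  r_3 = 25390 (mod 28561)
Final: r_3 = 25390, and one checks f(r_3) ≡ 0 mod 13^4.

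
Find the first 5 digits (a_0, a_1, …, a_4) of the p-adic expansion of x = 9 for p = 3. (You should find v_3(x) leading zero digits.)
(a_0, …, a_4) = (0, 0, 1, 0, 0)

v_3(9) = 2, so a_0 = ... = a_1 = 0. Factor out: x = 3^2 · u with u = 1 a unit in ℤ_3. Expand u iteratively via a_{v+i} = u_i mod 3, u_{i+1} = (u_i − a_{v+i})/3:
  u_0 = 1;  a_2 = 1;  u_1 = (u_0 − 1)/3 = 0
  u_1 = 0;  a_3 = 0;  u_2 = (u_1 − 0)/3 = 0
  u_2 = 0;  a_4 = 0;  u_3 = (u_2 − 0)/3 = 0
Digits: (0, 0, 1, 0, 0).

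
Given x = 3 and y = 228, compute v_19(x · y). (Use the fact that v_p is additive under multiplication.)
v_19(684) = 1

v_p(x) = 0 (factor: 3 = 19^0 · 3); v_p(y) = 1 (factor: 228 = 19^1 · 12). Additivity: v_p(xy) = v_p(x) + v_p(y) = 0 + 1 = 1. (Direct check: xy = 684 = 19^1 · (36).)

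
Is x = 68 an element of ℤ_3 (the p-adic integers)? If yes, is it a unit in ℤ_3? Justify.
x ∈ ℤ_3^× (unit); v_3(x) = 0

ℤ_3 = {x ∈ ℚ_3 : v_3(x) ≥ 0} and ℤ_3^× = {x ∈ ℤ_3 : v_3(x) = 0}. Here v_3(68) = v_3(num) − v_3(den) = 0; compare against these criteria.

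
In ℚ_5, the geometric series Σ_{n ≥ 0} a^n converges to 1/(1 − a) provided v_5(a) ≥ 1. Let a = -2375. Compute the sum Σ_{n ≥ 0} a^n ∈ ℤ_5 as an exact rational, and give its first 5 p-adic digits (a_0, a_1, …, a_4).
Σ a^n = 1/(1 − a) = 1/2376;  first 5 digits = (1, 0, 0, 1, 1)

v_5(a) = 3 ≥ 1, so the series converges in ℤ_5 to 1/(1 − a) = 1/(1 − (-2375)) = 1/2376. Expand this rational in ℤ_5: compute digits iteratively via d_i = x_i mod 5, x_{i+1} = (x_i − d_i)/5. The first 5 digits are (1, 0, 0, 1, 1).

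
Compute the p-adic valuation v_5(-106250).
v_5(-106250) = 5

v_5(n) is the largest exponent k such that 5^k divides n. Factor out: -106250 = -5^5 · 34. (Sign doesn't affect v_p.) So v_5(-106250) = 5.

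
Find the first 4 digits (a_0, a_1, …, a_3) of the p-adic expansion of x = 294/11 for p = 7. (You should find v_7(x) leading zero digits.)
(a_0, …, a_3) = (0, 0, 5, 0)

v_7(294/11) = 2, so a_0 = ... = a_1 = 0. Factor out: x = 7^2 · u with u = 6/11 a unit in ℤ_7. Expand u iteratively via a_{v+i} = u_i mod 7, u_{i+1} = (u_i − a_{v+i})/7:
  u_0 = 6/11;  a_2 = 5;  u_1 = (u_0 − 5)/7 = -7/11
  u_1 = -7/11;  a_3 = 0;  u_2 = (u_1 − 0)/7 = -1/11
Digits: (0, 0, 5, 0).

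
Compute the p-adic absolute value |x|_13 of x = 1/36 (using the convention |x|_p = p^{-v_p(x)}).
|1/36|_13 = 1

Step 1 — compute v_13(x) by factoring powers of 13 out of the numerator and denominator: v_13(1/36) = 0. Step 2 — apply |x|_p = p^{-v_p(x)} = 13^{0} = 1.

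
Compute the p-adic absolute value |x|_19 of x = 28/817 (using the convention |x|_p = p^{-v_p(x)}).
|28/817|_19 = 19

Step 1 — compute v_19(x) by factoring powers of 19 out of the numerator and denominator: v_19(28/817) = -1. Step 2 — apply |x|_p = p^{-v_p(x)} = 19^{1} = 19.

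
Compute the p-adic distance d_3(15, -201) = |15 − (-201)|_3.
d_3(15, -201) = 1/27

Step 1 — x − y = 15 − (-201) = 216. Step 2 — v_3(216) = 3 (factor: 216 = (3^3 · 8); the sign does not affect v_p). Step 3 — |x − y|_3 = 3^{-3} = 1/27.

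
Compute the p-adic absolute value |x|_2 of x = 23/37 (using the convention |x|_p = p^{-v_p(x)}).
|23/37|_2 = 1

Step 1 — compute v_2(x) by factoring powers of 2 out of the numerator and denominator: v_2(23/37) = 0. Step 2 — apply |x|_p = p^{-v_p(x)} = 2^{0} = 1.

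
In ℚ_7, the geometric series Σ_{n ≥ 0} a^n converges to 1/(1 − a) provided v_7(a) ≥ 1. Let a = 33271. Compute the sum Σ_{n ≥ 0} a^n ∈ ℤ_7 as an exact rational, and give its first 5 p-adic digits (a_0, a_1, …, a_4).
Σ a^n = 1/(1 − a) = -1/33270;  first 5 digits = (1, 0, 0, 6, 6)

v_7(a) = 3 ≥ 1, so the series converges in ℤ_7 to 1/(1 − a) = 1/(1 − 33271) = -1/33270. Expand this rational in ℤ_7: compute digits iteratively via d_i = x_i mod 7, x_{i+1} = (x_i − d_i)/7. The first 5 digits are (1, 0, 0, 6, 6).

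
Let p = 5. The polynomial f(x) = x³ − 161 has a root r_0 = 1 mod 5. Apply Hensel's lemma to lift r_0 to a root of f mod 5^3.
r_2 = 71 (mod 125)

Hensel: r_{i+1} = r_i − f(r_i)/f′(r_i) mod 5^{i+2}, where f′(x) = 3x². Iterate:
  r_0 = 1 (mod 5)
  r_1 = 21 (mod 25)
  r_2 = 71 (mod 125)
Final: r = 71 with f(r) ≡ 0 mod 5^3.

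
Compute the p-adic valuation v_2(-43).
v_2(-43) = 0

v_2(n) is the largest exponent k such that 2^k divides n. Factor out: -43 = -2^0 · 43. (Sign doesn't affect v_p.) So v_2(-43) = 0.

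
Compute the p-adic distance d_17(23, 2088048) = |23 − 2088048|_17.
d_17(23, 2088048) = 1/83521

Step 1 — x − y = 23 − 2088048 = -2088025. Step 2 — v_17(-2088025) = 4 (factor: -2088025 = −(17^4 · 25); the sign does not affect v_p). Step 3 — |x − y|_17 = 17^{-4} = 1/83521.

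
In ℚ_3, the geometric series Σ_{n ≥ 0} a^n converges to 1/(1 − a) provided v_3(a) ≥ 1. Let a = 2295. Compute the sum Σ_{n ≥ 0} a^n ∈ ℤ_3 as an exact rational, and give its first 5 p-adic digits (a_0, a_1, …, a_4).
Σ a^n = 1/(1 − a) = -1/2294;  first 5 digits = (1, 0, 0, 1, 1)

v_3(a) = 3 ≥ 1, so the series converges in ℤ_3 to 1/(1 − a) = 1/(1 − 2295) = -1/2294. Expand this rational in ℤ_3: compute digits iteratively via d_i = x_i mod 3, x_{i+1} = (x_i − d_i)/3. The first 5 digits are (1, 0, 0, 1, 1).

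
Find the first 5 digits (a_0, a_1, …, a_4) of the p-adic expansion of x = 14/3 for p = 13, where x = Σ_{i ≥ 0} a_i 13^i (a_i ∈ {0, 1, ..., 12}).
(a_0, …, a_4) = (9, 4, 4, 4, 4)

v_13(14/3) = 0 (numerator and denominator both coprime to 13), so x ∈ ℤ_13^×. Compute digits iteratively via a_i = x_i mod 13, x_{i+1} = (x_i − a_i)/13, with x_0 = x:
  x_0 = 14/3;  a_0 = 9;  x_1 = (x_0 − 9)/13 = -1/3
  x_1 = -1/3;  a_1 = 4;  x_2 = (x_1 − 4)/13 = -1/3
  x_2 = -1/3;  a_2 = 4;  x_3 = (x_2 − 4)/13 = -1/3
  x_3 = -1/3;  a_3 = 4;  x_4 = (x_3 − 4)/13 = -1/3
  x_4 = -1/3;  a_4 = 4;  x_5 = (x_4 − 4)/13 = -1/3
Digits: (9, 4, 4, 4, 4).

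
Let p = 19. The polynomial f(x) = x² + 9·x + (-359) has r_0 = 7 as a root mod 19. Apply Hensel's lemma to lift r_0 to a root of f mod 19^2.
r_1 = 159 (mod 361)

Hensel: r_{i+1} = r_i − f(r_i)·(f′(r_i))^{-1} mod 19^{i+2}, f′(x) = 2x + 9. Iterate:
  r_0 = 7 (mod 19)
  r_1 = 159 (mod 361)
Final: r = 159 satisfies f(r) ≡ 0 mod 19^2.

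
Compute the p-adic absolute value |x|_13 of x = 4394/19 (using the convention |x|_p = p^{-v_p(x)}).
|4394/19|_13 = 1/2197

Step 1 — compute v_13(x) by factoring powers of 13 out of the numerator and denominator: v_13(4394/19) = 3. Step 2 — apply |x|_p = p^{-v_p(x)} = 13^{-3} = 1/2197.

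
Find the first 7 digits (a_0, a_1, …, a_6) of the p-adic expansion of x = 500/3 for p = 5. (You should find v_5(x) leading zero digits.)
(a_0, …, a_6) = (0, 0, 0, 3, 3, 1, 3)

v_5(500/3) = 3, so a_0 = ... = a_2 = 0. Factor out: x = 5^3 · u with u = 4/3 a unit in ℤ_5. Expand u iteratively via a_{v+i} = u_i mod 5, u_{i+1} = (u_i − a_{v+i})/5:
  u_0 = 4/3;  a_3 = 3;  u_1 = (u_0 − 3)/5 = -1/3
  u_1 = -1/3;  a_4 = 3;  u_2 = (u_1 − 3)/5 = -2/3
  u_2 = -2/3;  a_5 = 1;  u_3 = (u_2 − 1)/5 = -1/3
  u_3 = -1/3;  a_6 = 3;  u_4 = (u_3 − 3)/5 = -2/3
Digits: (0, 0, 0, 3, 3, 1, 3).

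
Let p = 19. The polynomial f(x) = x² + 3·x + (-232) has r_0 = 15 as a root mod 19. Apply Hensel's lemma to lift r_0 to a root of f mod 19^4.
r_3 = 99081 (mod 130321)

Hensel: r_{i+1} = r_i − f(r_i)·(f′(r_i))^{-1} mod 19^{i+2}, f′(x) = 2x + 3. Iterate:
  r_0 = 15 (mod 19)
  r_1 = 167 (mod 361)
  r_2 = 3055 (mod 6859)
  r_3 = 99081 (mod 130321)
Final: r = 99081 satisfies f(r) ≡ 0 mod 19^4.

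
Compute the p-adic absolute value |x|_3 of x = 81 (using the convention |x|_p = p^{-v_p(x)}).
|81|_3 = 1/81

Step 1 — compute v_3(x) by factoring powers of 3 out of the numerator and denominator: v_3(81) = 4. Step 2 — apply |x|_p = p^{-v_p(x)} = 3^{-4} = 1/81.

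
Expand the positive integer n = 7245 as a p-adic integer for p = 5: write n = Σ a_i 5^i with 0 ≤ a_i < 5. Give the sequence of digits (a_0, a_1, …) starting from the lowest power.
(a_0, a_1, …) = (0, 4, 4, 2, 1, 2)

Repeated division by 5 gives the digits low-to-high: 7245 = 4·5^1 + 4·5^2 + 2·5^3 + 1·5^4 + 2·5^5. Digit sequence: (0, 4, 4, 2, 1, 2).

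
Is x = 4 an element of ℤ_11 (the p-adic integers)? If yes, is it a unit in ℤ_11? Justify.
x ∈ ℤ_11^× (unit); v_11(x) = 0

ℤ_11 = {x ∈ ℚ_11 : v_11(x) ≥ 0} and ℤ_11^× = {x ∈ ℤ_11 : v_11(x) = 0}. Here v_11(4) = v_11(num) − v_11(den) = 0; compare against these criteria.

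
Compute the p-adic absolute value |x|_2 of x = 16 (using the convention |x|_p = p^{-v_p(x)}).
|16|_2 = 1/16

Step 1 — compute v_2(x) by factoring powers of 2 out of the numerator and denominator: v_2(16) = 4. Step 2 — apply |x|_p = p^{-v_p(x)} = 2^{-4} = 1/16.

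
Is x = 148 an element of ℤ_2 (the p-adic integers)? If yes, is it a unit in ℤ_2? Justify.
x ∈ ℤ_2 but not a unit; v_2(x) = 2 > 0

ℤ_2 = {x ∈ ℚ_2 : v_2(x) ≥ 0} and ℤ_2^× = {x ∈ ℤ_2 : v_2(x) = 0}. Here v_2(148) = v_2(num) − v_2(den) = 2; compare against these criteria.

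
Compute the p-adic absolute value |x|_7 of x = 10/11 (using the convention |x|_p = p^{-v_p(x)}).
|10/11|_7 = 1

Step 1 — compute v_7(x) by factoring powers of 7 out of the numerator and denominator: v_7(10/11) = 0. Step 2 — apply |x|_p = p^{-v_p(x)} = 7^{0} = 1.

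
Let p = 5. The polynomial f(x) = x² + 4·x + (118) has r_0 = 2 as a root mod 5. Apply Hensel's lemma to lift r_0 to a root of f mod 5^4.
r_3 = 317 (mod 625)

Hensel: r_{i+1} = r_i − f(r_i)·(f′(r_i))^{-1} mod 5^{i+2}, f′(x) = 2x + 4. Iterate:
  r_0 = 2 (mod 5)
  r_1 = 17 (mod 25)
  r_2 = 67 (mod 125)
  r_3 = 317 (mod 625)
Final: r = 317 satisfies f(r) ≡ 0 mod 5^4.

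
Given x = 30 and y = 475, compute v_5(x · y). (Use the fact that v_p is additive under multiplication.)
v_5(14250) = 3

v_p(x) = 1 (factor: 30 = 5^1 · 6); v_p(y) = 2 (factor: 475 = 5^2 · 19). Additivity: v_p(xy) = v_p(x) + v_p(y) = 1 + 2 = 3. (Direct check: xy = 14250 = 5^3 · (114).)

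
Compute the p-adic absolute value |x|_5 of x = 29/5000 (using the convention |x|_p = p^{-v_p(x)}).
|29/5000|_5 = 625

Step 1 — compute v_5(x) by factoring powers of 5 out of the numerator and denominator: v_5(29/5000) = -4. Step 2 — apply |x|_p = p^{-v_p(x)} = 5^{4} = 625.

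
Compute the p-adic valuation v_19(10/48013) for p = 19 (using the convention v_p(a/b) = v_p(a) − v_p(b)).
v_19(10/48013) = -3

Factor powers of 19 from the numerator and denominator of the reduced fraction: 10 = 19^0 · 10 and 48013 = 19^3 · 7. Apply v_p(a/b) = v_p(a) − v_p(b): v_19(10/48013) = 0 − 3 = -3.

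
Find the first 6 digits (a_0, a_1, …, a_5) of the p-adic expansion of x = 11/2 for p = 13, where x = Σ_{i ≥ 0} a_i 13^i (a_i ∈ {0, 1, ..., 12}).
(a_0, …, a_5) = (12, 6, 6, 6, 6, 6)

v_13(11/2) = 0 (numerator and denominator both coprime to 13), so x ∈ ℤ_13^×. Compute digits iteratively via a_i = x_i mod 13, x_{i+1} = (x_i − a_i)/13, with x_0 = x:
  x_0 = 11/2;  a_0 = 12;  x_1 = (x_0 − 12)/13 = -1/2
  x_1 = -1/2;  a_1 = 6;  x_2 = (x_1 − 6)/13 = -1/2
  x_2 = -1/2;  a_2 = 6;  x_3 = (x_2 − 6)/13 = -1/2
  x_3 = -1/2;  a_3 = 6;  x_4 = (x_3 − 6)/13 = -1/2
  x_4 = -1/2;  a_4 = 6;  x_5 = (x_4 − 6)/13 = -1/2
  x_5 = -1/2;  a_5 = 6;  x_6 = (x_5 − 6)/13 = -1/2
Digits: (12, 6, 6, 6, 6, 6).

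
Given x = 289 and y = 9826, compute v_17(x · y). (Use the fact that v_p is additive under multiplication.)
v_17(2839714) = 5

v_p(x) = 2 (factor: 289 = 17^2 · 1); v_p(y) = 3 (factor: 9826 = 17^3 · 2). Additivity: v_p(xy) = v_p(x) + v_p(y) = 2 + 3 = 5. (Direct check: xy = 2839714 = 17^5 · (2).)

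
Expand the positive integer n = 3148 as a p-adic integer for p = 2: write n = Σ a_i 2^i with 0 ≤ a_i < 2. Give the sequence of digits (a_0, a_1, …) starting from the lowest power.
(a_0, a_1, …) = (0, 0, 1, 1, 0, 0, 1, 0, 0, 0, 1, 1)

Repeated division by 2 gives the digits low-to-high: 3148 = 1·2^2 + 1·2^3 + 1·2^6 + 1·2^10 + 1·2^11. Digit sequence: (0, 0, 1, 1, 0, 0, 1, 0, 0, 0, 1, 1).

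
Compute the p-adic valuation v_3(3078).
v_3(3078) = 4

v_3(n) is the largest exponent k such that 3^k divides n. Factor out: 3078 = 3^4 · 38. (Sign doesn't affect v_p.) So v_3(3078) = 4.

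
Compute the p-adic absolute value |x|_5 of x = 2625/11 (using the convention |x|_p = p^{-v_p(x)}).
|2625/11|_5 = 1/125

Step 1 — compute v_5(x) by factoring powers of 5 out of the numerator and denominator: v_5(2625/11) = 3. Step 2 — apply |x|_p = p^{-v_p(x)} = 5^{-3} = 1/125.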